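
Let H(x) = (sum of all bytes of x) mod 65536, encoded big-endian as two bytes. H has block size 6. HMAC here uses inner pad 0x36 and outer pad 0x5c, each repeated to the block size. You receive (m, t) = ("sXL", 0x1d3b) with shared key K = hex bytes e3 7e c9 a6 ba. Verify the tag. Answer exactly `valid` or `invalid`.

invalid

Key hex bytes e3 7e c9 a6 ba is 5 bytes ≤ B = 6; zero-pad to 6 bytes: K' = e3 7e c9 a6 ba 00.
K' ⊕ ipad = d5 48 ff 90 8c 36; K' ⊕ opad = bf 22 95 fa e6 5c.
Inner hash: sum = 213+72+255+144+140+54+115+88+76 = 1157 → 04 85.
Outer hash (recomputed tag): sum = 191+34+149+250+230+92+4+133 = 1083 → 04 3b.
Recomputed tag = 043b; claimed = 1d3b → mismatch.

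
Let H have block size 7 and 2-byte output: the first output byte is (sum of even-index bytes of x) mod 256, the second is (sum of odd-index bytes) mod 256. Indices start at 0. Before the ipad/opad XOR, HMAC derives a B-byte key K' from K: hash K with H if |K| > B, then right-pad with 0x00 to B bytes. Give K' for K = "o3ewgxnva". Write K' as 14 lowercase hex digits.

0a980000000000

|K| = 9 > B = 7, so first hash the key.
H(K): even-index sum = 522 mod 256 = 10; odd-index sum = 408 mod 256 = 152 → 0a 98.
Zero-pad H(K) = 0a 98 to 7 bytes: K' = 0a 98 00 00 00 00 00.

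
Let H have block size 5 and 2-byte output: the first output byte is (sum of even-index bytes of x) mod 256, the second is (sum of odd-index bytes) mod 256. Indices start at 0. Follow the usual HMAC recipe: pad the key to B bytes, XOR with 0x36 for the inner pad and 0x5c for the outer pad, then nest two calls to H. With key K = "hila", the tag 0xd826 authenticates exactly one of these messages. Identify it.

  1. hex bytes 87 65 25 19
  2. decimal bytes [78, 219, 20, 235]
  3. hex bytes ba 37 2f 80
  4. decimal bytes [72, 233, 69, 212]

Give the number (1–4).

2

Key "hila" = 68 69 6c 61 is 4 bytes ≤ B = 5; zero-pad to 5 bytes: K' = 68 69 6c 61 00.
K' ⊕ ipad = 5e 5f 5a 57 36; K' ⊕ opad = 34 35 30 3d 5c.
m1: inner = H(5e 5f 5a 57 36 87 65 25 19) = 6c 62; tag = H(34 35 30 3d 5c 6c 62) = 22de
m2: inner = H(5e 5f 5a 57 36 4e db 14 eb) = b4 18; tag = H(34 35 30 3d 5c b4 18) = d826 ← matches
m3: inner = H(5e 5f 5a 57 36 ba 37 2f 80) = a5 9f; tag = H(34 35 30 3d 5c a5 9f) = 5f17
m4: inner = H(5e 5f 5a 57 36 48 e9 45 d4) = ab 43; tag = H(34 35 30 3d 5c ab 43) = 031d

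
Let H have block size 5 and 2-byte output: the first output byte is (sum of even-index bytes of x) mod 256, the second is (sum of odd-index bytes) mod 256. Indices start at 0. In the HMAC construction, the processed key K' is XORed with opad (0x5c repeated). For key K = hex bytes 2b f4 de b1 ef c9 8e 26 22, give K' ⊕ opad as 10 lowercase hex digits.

f4c85c5c5c

Key hex bytes 2b f4 de b1 ef c9 8e 26 22 is 9 bytes > B = 5, so hash it first: H(key) = a8 94, then zero-pad to 5 bytes: K' = a8 94 00 00 00.
XOR each byte with 0x5c: a8⊕5c=f4, 94⊕5c=c8, 00⊕5c=5c, 00⊕5c=5c, 00⊕5c=5c.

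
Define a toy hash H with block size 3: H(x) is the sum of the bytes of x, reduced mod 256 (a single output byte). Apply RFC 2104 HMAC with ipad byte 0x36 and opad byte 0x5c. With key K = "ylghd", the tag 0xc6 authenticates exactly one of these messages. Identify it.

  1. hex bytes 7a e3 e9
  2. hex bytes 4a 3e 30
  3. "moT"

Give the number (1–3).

3

Key "ylghd" = 79 6c 67 68 64 is 5 bytes > B = 3, so hash it first: H(key) = 18, then zero-pad to 3 bytes: K' = 18 00 00.
K' ⊕ ipad = 2e 36 36; K' ⊕ opad = 44 5c 5c.
m1: inner = H(2e 36 36 7a e3 e9) = e0; tag = H(44 5c 5c e0) = dc
m2: inner = H(2e 36 36 4a 3e 30) = 52; tag = H(44 5c 5c 52) = 4e
m3: inner = H(2e 36 36 6d 6f 54) = ca; tag = H(44 5c 5c ca) = c6 ← matches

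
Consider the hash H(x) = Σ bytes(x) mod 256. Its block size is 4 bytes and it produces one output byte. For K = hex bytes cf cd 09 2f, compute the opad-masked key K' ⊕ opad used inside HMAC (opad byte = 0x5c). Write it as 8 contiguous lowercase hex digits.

Key hex bytes cf cd 09 2f is exactly B = 4 bytes: K' = cf cd 09 2f.
XOR each byte with 0x5c: cf⊕5c=93, cd⊕5c=91, 09⊕5c=55, 2f⊕5c=73.

93915573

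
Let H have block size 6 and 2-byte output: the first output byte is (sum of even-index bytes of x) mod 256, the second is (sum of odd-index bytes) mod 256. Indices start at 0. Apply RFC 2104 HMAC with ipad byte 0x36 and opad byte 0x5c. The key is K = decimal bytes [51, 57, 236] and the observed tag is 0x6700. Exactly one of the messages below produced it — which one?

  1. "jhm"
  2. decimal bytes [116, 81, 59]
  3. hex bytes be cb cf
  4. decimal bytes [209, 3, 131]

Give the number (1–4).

1

Key decimal bytes [51, 57, 236] = 33 39 ec is 3 bytes ≤ B = 6; zero-pad to 6 bytes: K' = 33 39 ec 00 00 00.
K' ⊕ ipad = 05 0f da 36 36 36; K' ⊕ opad = 6f 65 b0 5c 5c 5c.
m1: inner = H(05 0f da 36 36 36 6a 68 6d) = ec e3; tag = H(6f 65 b0 5c 5c 5c ec e3) = 6700 ← matches
m2: inner = H(05 0f da 36 36 36 74 51 3b) = c4 cc; tag = H(6f 65 b0 5c 5c 5c c4 cc) = 3fe9
m3: inner = H(05 0f da 36 36 36 be cb cf) = a2 46; tag = H(6f 65 b0 5c 5c 5c a2 46) = 1d63
m4: inner = H(05 0f da 36 36 36 d1 03 83) = 69 7e; tag = H(6f 65 b0 5c 5c 5c 69 7e) = e49b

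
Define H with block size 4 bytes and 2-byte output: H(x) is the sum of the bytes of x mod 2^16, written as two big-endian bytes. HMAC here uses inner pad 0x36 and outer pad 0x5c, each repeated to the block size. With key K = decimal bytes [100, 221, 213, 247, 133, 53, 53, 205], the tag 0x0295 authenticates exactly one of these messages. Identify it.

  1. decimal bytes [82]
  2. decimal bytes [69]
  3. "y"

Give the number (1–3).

Key decimal bytes [100, 221, 213, 247, 133, 53, 53, 205] = 64 dd d5 f7 85 35 35 cd is 8 bytes > B = 4, so hash it first: H(key) = 04 c9, then zero-pad to 4 bytes: K' = 04 c9 00 00.
K' ⊕ ipad = 32 ff 36 36; K' ⊕ opad = 58 95 5c 5c.
m1: inner = H(32 ff 36 36 52) = 01 ef; tag = H(58 95 5c 5c 01 ef) = 0295 ← matches
m2: inner = H(32 ff 36 36 45) = 01 e2; tag = H(58 95 5c 5c 01 e2) = 0288
m3: inner = H(32 ff 36 36 79) = 02 16; tag = H(58 95 5c 5c 02 16) = 01bd

1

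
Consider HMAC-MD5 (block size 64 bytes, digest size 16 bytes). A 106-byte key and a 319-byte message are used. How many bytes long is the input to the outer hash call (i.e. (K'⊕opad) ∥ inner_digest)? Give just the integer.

Key is 106 > 64 bytes, so it is hashed to 16 bytes then zero-padded to 64: |K'| = 64.
Outer input = (K'⊕opad) ∥ H(inner) → 64 + 16 = 80 bytes.

80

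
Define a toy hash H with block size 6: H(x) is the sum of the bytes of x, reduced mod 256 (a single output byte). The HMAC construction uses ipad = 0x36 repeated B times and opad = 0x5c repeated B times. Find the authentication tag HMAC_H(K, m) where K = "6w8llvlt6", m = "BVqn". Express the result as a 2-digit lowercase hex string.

Key "6w8llvlt6" = 36 77 38 6c 6c 76 6c 74 36 is 9 bytes > B = 6, so hash it first: H(key) = 49, then zero-pad to 6 bytes: K' = 49 00 00 00 00 00.
K' ⊕ ipad = 7f 36 36 36 36 36.  K' ⊕ opad = 15 5c 5c 5c 5c 5c.
Inner input = (K'⊕ipad) ∥ m = 7f 36 36 36 36 36 ∥ 42 56 71 6e.
Inner hash: sum = 127+54+54+54+54+54+66+86+113+110 = 772; mod 256 = 4 → 04.
Outer input = (K'⊕opad) ∥ inner = 15 5c 5c 5c 5c 5c ∥ 04.
Outer hash (tag): sum = 21+92+92+92+92+92+4 = 485; mod 256 = 229 → e5.

e5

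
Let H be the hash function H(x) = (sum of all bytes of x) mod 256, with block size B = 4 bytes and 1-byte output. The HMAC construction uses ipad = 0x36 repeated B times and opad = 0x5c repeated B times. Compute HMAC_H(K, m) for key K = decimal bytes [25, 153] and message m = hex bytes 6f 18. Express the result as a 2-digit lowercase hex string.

Key decimal bytes [25, 153] = 19 99 is 2 bytes ≤ B = 4; zero-pad to 4 bytes: K' = 19 99 00 00.
K' ⊕ ipad = 2f af 36 36.  K' ⊕ opad = 45 c5 5c 5c.
Inner input = (K'⊕ipad) ∥ m = 2f af 36 36 ∥ 6f 18.
Inner hash: sum = 47+175+54+54+111+24 = 465; mod 256 = 209 → d1.
Outer input = (K'⊕opad) ∥ inner = 45 c5 5c 5c ∥ d1.
Outer hash (tag): sum = 69+197+92+92+209 = 659; mod 256 = 147 → 93.

93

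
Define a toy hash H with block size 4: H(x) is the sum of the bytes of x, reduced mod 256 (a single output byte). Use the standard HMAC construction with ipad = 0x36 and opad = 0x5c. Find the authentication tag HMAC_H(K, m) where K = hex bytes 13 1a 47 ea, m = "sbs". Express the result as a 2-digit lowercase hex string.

4c

Key hex bytes 13 1a 47 ea is exactly B = 4 bytes: K' = 13 1a 47 ea.
K' ⊕ ipad = 25 2c 71 dc.  K' ⊕ opad = 4f 46 1b b6.
Inner input = (K'⊕ipad) ∥ m = 25 2c 71 dc ∥ 73 62 73.
Inner hash: sum = 37+44+113+220+115+98+115 = 742; mod 256 = 230 → e6.
Outer input = (K'⊕opad) ∥ inner = 4f 46 1b b6 ∥ e6.
Outer hash (tag): sum = 79+70+27+182+230 = 588; mod 256 = 76 → 4c.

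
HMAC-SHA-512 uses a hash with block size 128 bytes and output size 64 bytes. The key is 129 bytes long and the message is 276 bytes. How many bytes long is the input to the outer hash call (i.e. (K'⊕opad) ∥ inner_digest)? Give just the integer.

Key is 129 > 128 bytes, so it is hashed to 64 bytes then zero-padded to 128: |K'| = 128.
Outer input = (K'⊕opad) ∥ H(inner) → 128 + 64 = 192 bytes.

192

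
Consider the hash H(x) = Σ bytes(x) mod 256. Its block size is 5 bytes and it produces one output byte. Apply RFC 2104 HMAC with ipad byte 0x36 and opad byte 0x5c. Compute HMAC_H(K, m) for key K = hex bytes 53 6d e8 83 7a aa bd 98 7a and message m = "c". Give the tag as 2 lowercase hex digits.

15

Key hex bytes 53 6d e8 83 7a aa bd 98 7a is 9 bytes > B = 5, so hash it first: H(key) = 1e, then zero-pad to 5 bytes: K' = 1e 00 00 00 00.
K' ⊕ ipad = 28 36 36 36 36.  K' ⊕ opad = 42 5c 5c 5c 5c.
Inner input = (K'⊕ipad) ∥ m = 28 36 36 36 36 ∥ 63.
Inner hash: sum = 40+54+54+54+54+99 = 355; mod 256 = 99 → 63.
Outer input = (K'⊕opad) ∥ inner = 42 5c 5c 5c 5c ∥ 63.
Outer hash (tag): sum = 66+92+92+92+92+99 = 533; mod 256 = 21 → 15.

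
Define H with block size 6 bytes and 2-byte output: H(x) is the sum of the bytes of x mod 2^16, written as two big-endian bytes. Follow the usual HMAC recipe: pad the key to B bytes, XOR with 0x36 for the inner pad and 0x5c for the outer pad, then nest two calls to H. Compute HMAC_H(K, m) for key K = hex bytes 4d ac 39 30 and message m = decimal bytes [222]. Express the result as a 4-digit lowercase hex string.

Key hex bytes 4d ac 39 30 is 4 bytes ≤ B = 6; zero-pad to 6 bytes: K' = 4d ac 39 30 00 00.
K' ⊕ ipad = 7b 9a 0f 06 36 36.  K' ⊕ opad = 11 f0 65 6c 5c 5c.
Inner input = (K'⊕ipad) ∥ m = 7b 9a 0f 06 36 36 ∥ de.
Inner hash: sum = 123+154+15+6+54+54+222 = 628 → 02 74.
Outer input = (K'⊕opad) ∥ inner = 11 f0 65 6c 5c 5c ∥ 02 74.
Outer hash (tag): sum = 17+240+101+108+92+92+2+116 = 768 → 03 00.

0300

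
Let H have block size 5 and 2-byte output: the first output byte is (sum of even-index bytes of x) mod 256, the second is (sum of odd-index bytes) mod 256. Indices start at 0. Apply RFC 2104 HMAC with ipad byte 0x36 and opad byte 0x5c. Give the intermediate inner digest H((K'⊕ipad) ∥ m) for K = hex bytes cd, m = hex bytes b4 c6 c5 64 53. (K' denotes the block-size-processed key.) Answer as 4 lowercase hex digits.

Key hex bytes cd is 1 byte ≤ B = 5; zero-pad to 5 bytes: K' = cd 00 00 00 00.
K' ⊕ ipad = fb 36 36 36 36.
Inner input = fb 36 36 36 36 ∥ b4 c6 c5 64 53.
Inner hash: even-index sum = 657 mod 256 = 145; odd-index sum = 568 mod 256 = 56 → 91 38.

9138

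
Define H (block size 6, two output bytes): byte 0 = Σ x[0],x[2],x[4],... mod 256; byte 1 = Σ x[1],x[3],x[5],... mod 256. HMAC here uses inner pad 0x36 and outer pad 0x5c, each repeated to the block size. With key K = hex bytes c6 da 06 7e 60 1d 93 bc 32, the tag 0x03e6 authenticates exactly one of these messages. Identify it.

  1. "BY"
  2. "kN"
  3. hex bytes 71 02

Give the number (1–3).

2

Key hex bytes c6 da 06 7e 60 1d 93 bc 32 is 9 bytes > B = 6, so hash it first: H(key) = f1 31, then zero-pad to 6 bytes: K' = f1 31 00 00 00 00.
K' ⊕ ipad = c7 07 36 36 36 36; K' ⊕ opad = ad 6d 5c 5c 5c 5c.
m1: inner = H(c7 07 36 36 36 36 42 59) = 75 cc; tag = H(ad 6d 5c 5c 5c 5c 75 cc) = daf1
m2: inner = H(c7 07 36 36 36 36 6b 4e) = 9e c1; tag = H(ad 6d 5c 5c 5c 5c 9e c1) = 03e6 ← matches
m3: inner = H(c7 07 36 36 36 36 71 02) = a4 75; tag = H(ad 6d 5c 5c 5c 5c a4 75) = 099a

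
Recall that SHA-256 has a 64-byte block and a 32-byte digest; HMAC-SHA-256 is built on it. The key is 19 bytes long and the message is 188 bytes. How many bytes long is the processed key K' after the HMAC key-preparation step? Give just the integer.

64

Key is 19 ≤ 64 bytes, zero-padded: |K'| = 64.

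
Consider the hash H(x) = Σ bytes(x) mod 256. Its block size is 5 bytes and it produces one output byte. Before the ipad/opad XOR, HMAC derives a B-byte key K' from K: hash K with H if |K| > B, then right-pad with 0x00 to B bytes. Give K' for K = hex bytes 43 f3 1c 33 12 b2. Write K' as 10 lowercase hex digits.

|K| = 6 > B = 5, so first hash the key.
H(K): sum = 67+243+28+51+18+178 = 585; mod 256 = 73 → 49.
Zero-pad H(K) = 49 to 5 bytes: K' = 49 00 00 00 00.

4900000000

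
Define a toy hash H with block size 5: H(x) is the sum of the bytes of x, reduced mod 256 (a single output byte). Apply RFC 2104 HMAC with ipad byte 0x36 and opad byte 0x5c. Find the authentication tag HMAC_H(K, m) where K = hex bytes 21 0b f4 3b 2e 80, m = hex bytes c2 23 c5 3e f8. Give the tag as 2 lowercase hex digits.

bc

Key hex bytes 21 0b f4 3b 2e 80 is 6 bytes > B = 5, so hash it first: H(key) = 09, then zero-pad to 5 bytes: K' = 09 00 00 00 00.
K' ⊕ ipad = 3f 36 36 36 36.  K' ⊕ opad = 55 5c 5c 5c 5c.
Inner input = (K'⊕ipad) ∥ m = 3f 36 36 36 36 ∥ c2 23 c5 3e f8.
Inner hash: sum = 63+54+54+54+54+194+35+197+62+248 = 1015; mod 256 = 247 → f7.
Outer input = (K'⊕opad) ∥ inner = 55 5c 5c 5c 5c ∥ f7.
Outer hash (tag): sum = 85+92+92+92+92+247 = 700; mod 256 = 188 → bc.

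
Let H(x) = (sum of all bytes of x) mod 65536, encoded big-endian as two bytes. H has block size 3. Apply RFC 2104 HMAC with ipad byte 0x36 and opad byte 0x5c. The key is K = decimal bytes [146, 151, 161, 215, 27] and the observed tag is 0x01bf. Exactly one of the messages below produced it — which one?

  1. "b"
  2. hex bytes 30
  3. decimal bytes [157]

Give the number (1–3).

2

Key decimal bytes [146, 151, 161, 215, 27] = 92 97 a1 d7 1b is 5 bytes > B = 3, so hash it first: H(key) = 02 bc, then zero-pad to 3 bytes: K' = 02 bc 00.
K' ⊕ ipad = 34 8a 36; K' ⊕ opad = 5e e0 5c.
m1: inner = H(34 8a 36 62) = 01 56; tag = H(5e e0 5c 01 56) = 01f1
m2: inner = H(34 8a 36 30) = 01 24; tag = H(5e e0 5c 01 24) = 01bf ← matches
m3: inner = H(34 8a 36 9d) = 01 91; tag = H(5e e0 5c 01 91) = 022c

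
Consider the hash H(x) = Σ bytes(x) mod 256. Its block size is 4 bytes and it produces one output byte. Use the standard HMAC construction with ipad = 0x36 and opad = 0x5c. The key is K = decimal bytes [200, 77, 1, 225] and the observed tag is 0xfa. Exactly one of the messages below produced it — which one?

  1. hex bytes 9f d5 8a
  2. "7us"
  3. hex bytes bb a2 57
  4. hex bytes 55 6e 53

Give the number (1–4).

Key decimal bytes [200, 77, 1, 225] = c8 4d 01 e1 is exactly B = 4 bytes: K' = c8 4d 01 e1.
K' ⊕ ipad = fe 7b 37 d7; K' ⊕ opad = 94 11 5d bd.
m1: inner = H(fe 7b 37 d7 9f d5 8a) = 85; tag = H(94 11 5d bd 85) = 44
m2: inner = H(fe 7b 37 d7 37 75 73) = a6; tag = H(94 11 5d bd a6) = 65
m3: inner = H(fe 7b 37 d7 bb a2 57) = 3b; tag = H(94 11 5d bd 3b) = fa ← matches
m4: inner = H(fe 7b 37 d7 55 6e 53) = 9d; tag = H(94 11 5d bd 9d) = 5c

3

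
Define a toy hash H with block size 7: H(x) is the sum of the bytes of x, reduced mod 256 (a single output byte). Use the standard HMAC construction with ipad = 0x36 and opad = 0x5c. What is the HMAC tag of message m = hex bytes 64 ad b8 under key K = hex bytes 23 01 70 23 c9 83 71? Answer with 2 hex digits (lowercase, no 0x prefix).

93

Key hex bytes 23 01 70 23 c9 83 71 is exactly B = 7 bytes: K' = 23 01 70 23 c9 83 71.
K' ⊕ ipad = 15 37 46 15 ff b5 47.  K' ⊕ opad = 7f 5d 2c 7f 95 df 2d.
Inner input = (K'⊕ipad) ∥ m = 15 37 46 15 ff b5 47 ∥ 64 ad b8.
Inner hash: sum = 21+55+70+21+255+181+71+100+173+184 = 1131; mod 256 = 107 → 6b.
Outer input = (K'⊕opad) ∥ inner = 7f 5d 2c 7f 95 df 2d ∥ 6b.
Outer hash (tag): sum = 127+93+44+127+149+223+45+107 = 915; mod 256 = 147 → 93.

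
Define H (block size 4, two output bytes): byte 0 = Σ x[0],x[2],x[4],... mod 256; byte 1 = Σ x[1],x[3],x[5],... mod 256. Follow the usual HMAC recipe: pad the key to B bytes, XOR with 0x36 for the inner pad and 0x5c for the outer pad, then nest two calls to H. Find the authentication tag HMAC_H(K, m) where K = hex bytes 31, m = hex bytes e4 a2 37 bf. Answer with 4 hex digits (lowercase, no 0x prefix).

2185

Key hex bytes 31 is 1 byte ≤ B = 4; zero-pad to 4 bytes: K' = 31 00 00 00.
K' ⊕ ipad = 07 36 36 36.  K' ⊕ opad = 6d 5c 5c 5c.
Inner input = (K'⊕ipad) ∥ m = 07 36 36 36 ∥ e4 a2 37 bf.
Inner hash: even-index sum = 344 mod 256 = 88; odd-index sum = 461 mod 256 = 205 → 58 cd.
Outer input = (K'⊕opad) ∥ inner = 6d 5c 5c 5c ∥ 58 cd.
Outer hash (tag): even-index sum = 289 mod 256 = 33; odd-index sum = 389 mod 256 = 133 → 21 85.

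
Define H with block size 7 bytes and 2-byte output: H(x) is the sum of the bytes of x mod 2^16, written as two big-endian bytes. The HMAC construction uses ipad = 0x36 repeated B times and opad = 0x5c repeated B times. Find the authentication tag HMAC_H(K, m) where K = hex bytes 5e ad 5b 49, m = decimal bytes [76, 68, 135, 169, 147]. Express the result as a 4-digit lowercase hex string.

Key hex bytes 5e ad 5b 49 is 4 bytes ≤ B = 7; zero-pad to 7 bytes: K' = 5e ad 5b 49 00 00 00.
K' ⊕ ipad = 68 9b 6d 7f 36 36 36.  K' ⊕ opad = 02 f1 07 15 5c 5c 5c.
Inner input = (K'⊕ipad) ∥ m = 68 9b 6d 7f 36 36 36 ∥ 4c 44 87 a9 93.
Inner hash: sum = 104+155+109+127+54+54+54+76+68+135+169+147 = 1252 → 04 e4.
Outer input = (K'⊕opad) ∥ inner = 02 f1 07 15 5c 5c 5c ∥ 04 e4.
Outer hash (tag): sum = 2+241+7+21+92+92+92+4+228 = 779 → 03 0b.

030b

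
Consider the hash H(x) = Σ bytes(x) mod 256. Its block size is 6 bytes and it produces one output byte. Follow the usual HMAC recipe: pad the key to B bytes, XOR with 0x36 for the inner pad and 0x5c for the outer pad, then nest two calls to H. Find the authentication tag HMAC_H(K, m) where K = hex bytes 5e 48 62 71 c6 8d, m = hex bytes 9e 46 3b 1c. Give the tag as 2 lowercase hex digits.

53

Key hex bytes 5e 48 62 71 c6 8d is exactly B = 6 bytes: K' = 5e 48 62 71 c6 8d.
K' ⊕ ipad = 68 7e 54 47 f0 bb.  K' ⊕ opad = 02 14 3e 2d 9a d1.
Inner input = (K'⊕ipad) ∥ m = 68 7e 54 47 f0 bb ∥ 9e 46 3b 1c.
Inner hash: sum = 104+126+84+71+240+187+158+70+59+28 = 1127; mod 256 = 103 → 67.
Outer input = (K'⊕opad) ∥ inner = 02 14 3e 2d 9a d1 ∥ 67.
Outer hash (tag): sum = 2+20+62+45+154+209+103 = 595; mod 256 = 83 → 53.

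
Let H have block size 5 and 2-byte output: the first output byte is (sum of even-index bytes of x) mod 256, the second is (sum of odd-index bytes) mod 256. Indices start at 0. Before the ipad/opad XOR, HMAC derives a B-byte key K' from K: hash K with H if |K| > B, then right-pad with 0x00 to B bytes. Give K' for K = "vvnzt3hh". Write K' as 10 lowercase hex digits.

|K| = 8 > B = 5, so first hash the key.
H(K): even-index sum = 448 mod 256 = 192; odd-index sum = 395 mod 256 = 139 → c0 8b.
Zero-pad H(K) = c0 8b to 5 bytes: K' = c0 8b 00 00 00.

c08b000000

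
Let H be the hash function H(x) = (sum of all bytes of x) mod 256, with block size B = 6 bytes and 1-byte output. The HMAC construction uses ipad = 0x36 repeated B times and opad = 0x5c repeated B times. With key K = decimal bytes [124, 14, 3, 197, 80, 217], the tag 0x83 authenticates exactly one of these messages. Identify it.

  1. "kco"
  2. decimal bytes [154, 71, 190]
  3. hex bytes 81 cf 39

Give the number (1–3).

Key decimal bytes [124, 14, 3, 197, 80, 217] = 7c 0e 03 c5 50 d9 is exactly B = 6 bytes: K' = 7c 0e 03 c5 50 d9.
K' ⊕ ipad = 4a 38 35 f3 66 ef; K' ⊕ opad = 20 52 5f 99 0c 85.
m1: inner = H(4a 38 35 f3 66 ef 6b 63 6f) = 3c; tag = H(20 52 5f 99 0c 85 3c) = 37
m2: inner = H(4a 38 35 f3 66 ef 9a 47 be) = 9e; tag = H(20 52 5f 99 0c 85 9e) = 99
m3: inner = H(4a 38 35 f3 66 ef 81 cf 39) = 88; tag = H(20 52 5f 99 0c 85 88) = 83 ← matches

3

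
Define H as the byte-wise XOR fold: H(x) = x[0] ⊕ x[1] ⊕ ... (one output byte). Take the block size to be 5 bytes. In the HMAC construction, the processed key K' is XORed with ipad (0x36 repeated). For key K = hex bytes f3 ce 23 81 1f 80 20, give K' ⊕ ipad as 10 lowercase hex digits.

Key hex bytes f3 ce 23 81 1f 80 20 is 7 bytes > B = 5, so hash it first: H(key) = 20, then zero-pad to 5 bytes: K' = 20 00 00 00 00.
XOR each byte with 0x36: 20⊕36=16, 00⊕36=36, 00⊕36=36, 00⊕36=36, 00⊕36=36.

1636363636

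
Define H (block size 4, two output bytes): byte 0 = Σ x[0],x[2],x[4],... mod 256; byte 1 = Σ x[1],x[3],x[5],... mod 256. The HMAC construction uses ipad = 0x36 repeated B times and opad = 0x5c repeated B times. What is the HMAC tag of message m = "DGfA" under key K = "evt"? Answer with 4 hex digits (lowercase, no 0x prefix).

Key "evt" = 65 76 74 is 3 bytes ≤ B = 4; zero-pad to 4 bytes: K' = 65 76 74 00.
K' ⊕ ipad = 53 40 42 36.  K' ⊕ opad = 39 2a 28 5c.
Inner input = (K'⊕ipad) ∥ m = 53 40 42 36 ∥ 44 47 66 41.
Inner hash: even-index sum = 319 mod 256 = 63; odd-index sum = 254 mod 256 = 254 → 3f fe.
Outer input = (K'⊕opad) ∥ inner = 39 2a 28 5c ∥ 3f fe.
Outer hash (tag): even-index sum = 160 mod 256 = 160; odd-index sum = 388 mod 256 = 132 → a0 84.

a084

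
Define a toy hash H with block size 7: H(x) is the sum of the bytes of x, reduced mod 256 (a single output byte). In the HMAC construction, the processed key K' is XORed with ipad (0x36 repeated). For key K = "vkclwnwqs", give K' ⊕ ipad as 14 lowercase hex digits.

c6363636363636

Key "vkclwnwqs" = 76 6b 63 6c 77 6e 77 71 73 is 9 bytes > B = 7, so hash it first: H(key) = f0, then zero-pad to 7 bytes: K' = f0 00 00 00 00 00 00.
XOR each byte with 0x36: f0⊕36=c6, 00⊕36=36, 00⊕36=36, 00⊕36=36, 00⊕36=36, 00⊕36=36, 00⊕36=36.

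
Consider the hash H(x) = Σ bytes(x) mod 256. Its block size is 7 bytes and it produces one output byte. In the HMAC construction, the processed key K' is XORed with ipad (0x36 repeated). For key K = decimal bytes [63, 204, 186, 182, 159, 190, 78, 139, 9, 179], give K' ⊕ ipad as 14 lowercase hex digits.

5b363636363636

Key decimal bytes [63, 204, 186, 182, 159, 190, 78, 139, 9, 179] = 3f cc ba b6 9f be 4e 8b 09 b3 is 10 bytes > B = 7, so hash it first: H(key) = 6d, then zero-pad to 7 bytes: K' = 6d 00 00 00 00 00 00.
XOR each byte with 0x36: 6d⊕36=5b, 00⊕36=36, 00⊕36=36, 00⊕36=36, 00⊕36=36, 00⊕36=36, 00⊕36=36.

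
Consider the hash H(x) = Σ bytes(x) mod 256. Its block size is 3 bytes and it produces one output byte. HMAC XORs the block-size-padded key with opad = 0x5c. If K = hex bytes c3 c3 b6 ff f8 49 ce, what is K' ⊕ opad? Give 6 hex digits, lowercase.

Key hex bytes c3 c3 b6 ff f8 49 ce is 7 bytes > B = 3, so hash it first: H(key) = 4a, then zero-pad to 3 bytes: K' = 4a 00 00.
XOR each byte with 0x5c: 4a⊕5c=16, 00⊕5c=5c, 00⊕5c=5c.

165c5c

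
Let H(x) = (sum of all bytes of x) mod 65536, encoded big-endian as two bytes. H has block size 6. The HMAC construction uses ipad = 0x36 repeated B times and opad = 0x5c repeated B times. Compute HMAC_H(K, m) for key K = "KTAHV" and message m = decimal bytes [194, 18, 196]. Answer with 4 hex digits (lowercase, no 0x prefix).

00bc

Key "KTAHV" = 4b 54 41 48 56 is 5 bytes ≤ B = 6; zero-pad to 6 bytes: K' = 4b 54 41 48 56 00.
K' ⊕ ipad = 7d 62 77 7e 60 36.  K' ⊕ opad = 17 08 1d 14 0a 5c.
Inner input = (K'⊕ipad) ∥ m = 7d 62 77 7e 60 36 ∥ c2 12 c4.
Inner hash: sum = 125+98+119+126+96+54+194+18+196 = 1026 → 04 02.
Outer input = (K'⊕opad) ∥ inner = 17 08 1d 14 0a 5c ∥ 04 02.
Outer hash (tag): sum = 23+8+29+20+10+92+4+2 = 188 → 00 bc.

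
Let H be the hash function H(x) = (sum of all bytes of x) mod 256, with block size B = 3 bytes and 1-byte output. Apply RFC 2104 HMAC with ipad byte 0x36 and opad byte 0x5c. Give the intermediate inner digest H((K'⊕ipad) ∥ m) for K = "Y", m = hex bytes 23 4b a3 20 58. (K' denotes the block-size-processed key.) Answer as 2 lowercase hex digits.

64

Key "Y" = 59 is 1 byte ≤ B = 3; zero-pad to 3 bytes: K' = 59 00 00.
K' ⊕ ipad = 6f 36 36.
Inner input = 6f 36 36 ∥ 23 4b a3 20 58.
Inner hash: sum = 111+54+54+35+75+163+32+88 = 612; mod 256 = 100 → 64.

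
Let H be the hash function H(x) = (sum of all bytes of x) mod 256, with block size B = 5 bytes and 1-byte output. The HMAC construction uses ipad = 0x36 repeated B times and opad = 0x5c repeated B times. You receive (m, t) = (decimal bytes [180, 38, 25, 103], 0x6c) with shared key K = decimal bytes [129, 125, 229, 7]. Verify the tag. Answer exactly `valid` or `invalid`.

Key decimal bytes [129, 125, 229, 7] = 81 7d e5 07 is 4 bytes ≤ B = 5; zero-pad to 5 bytes: K' = 81 7d e5 07 00.
K' ⊕ ipad = b7 4b d3 31 36; K' ⊕ opad = dd 21 b9 5b 5c.
Inner hash: sum = 183+75+211+49+54+180+38+25+103 = 918; mod 256 = 150 → 96.
Outer hash (recomputed tag): sum = 221+33+185+91+92+150 = 772; mod 256 = 4 → 04.
Recomputed tag = 04; claimed = 6c → mismatch.

invalid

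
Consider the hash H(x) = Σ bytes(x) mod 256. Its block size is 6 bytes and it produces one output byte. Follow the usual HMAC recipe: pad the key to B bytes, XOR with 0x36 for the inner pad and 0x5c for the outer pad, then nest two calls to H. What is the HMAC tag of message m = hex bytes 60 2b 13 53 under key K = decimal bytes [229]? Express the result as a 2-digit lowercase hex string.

57

Key decimal bytes [229] = e5 is 1 byte ≤ B = 6; zero-pad to 6 bytes: K' = e5 00 00 00 00 00.
K' ⊕ ipad = d3 36 36 36 36 36.  K' ⊕ opad = b9 5c 5c 5c 5c 5c.
Inner input = (K'⊕ipad) ∥ m = d3 36 36 36 36 36 ∥ 60 2b 13 53.
Inner hash: sum = 211+54+54+54+54+54+96+43+19+83 = 722; mod 256 = 210 → d2.
Outer input = (K'⊕opad) ∥ inner = b9 5c 5c 5c 5c 5c ∥ d2.
Outer hash (tag): sum = 185+92+92+92+92+92+210 = 855; mod 256 = 87 → 57.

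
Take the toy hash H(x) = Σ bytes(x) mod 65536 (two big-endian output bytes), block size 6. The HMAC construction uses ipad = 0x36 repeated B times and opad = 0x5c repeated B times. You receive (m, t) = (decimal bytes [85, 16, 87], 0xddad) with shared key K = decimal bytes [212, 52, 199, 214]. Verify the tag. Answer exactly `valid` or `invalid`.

invalid

Key decimal bytes [212, 52, 199, 214] = d4 34 c7 d6 is 4 bytes ≤ B = 6; zero-pad to 6 bytes: K' = d4 34 c7 d6 00 00.
K' ⊕ ipad = e2 02 f1 e0 36 36; K' ⊕ opad = 88 68 9b 8a 5c 5c.
Inner hash: sum = 226+2+241+224+54+54+85+16+87 = 989 → 03 dd.
Outer hash (recomputed tag): sum = 136+104+155+138+92+92+3+221 = 941 → 03 ad.
Recomputed tag = 03ad; claimed = ddad → mismatch.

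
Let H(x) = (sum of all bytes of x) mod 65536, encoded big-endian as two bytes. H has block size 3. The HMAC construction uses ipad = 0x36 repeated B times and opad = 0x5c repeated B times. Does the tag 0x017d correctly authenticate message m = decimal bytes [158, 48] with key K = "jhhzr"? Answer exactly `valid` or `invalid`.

valid

Key "jhhzr" = 6a 68 68 7a 72 is 5 bytes > B = 3, so hash it first: H(key) = 02 26, then zero-pad to 3 bytes: K' = 02 26 00.
K' ⊕ ipad = 34 10 36; K' ⊕ opad = 5e 7a 5c.
Inner hash: sum = 52+16+54+158+48 = 328 → 01 48.
Outer hash (recomputed tag): sum = 94+122+92+1+72 = 381 → 01 7d.
Recomputed tag = 017d; claimed = 017d → match.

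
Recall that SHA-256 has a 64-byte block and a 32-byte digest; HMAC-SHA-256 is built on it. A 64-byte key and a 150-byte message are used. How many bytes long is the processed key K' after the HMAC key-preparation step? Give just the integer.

64

Key is 64 ≤ 64 bytes, zero-padded: |K'| = 64.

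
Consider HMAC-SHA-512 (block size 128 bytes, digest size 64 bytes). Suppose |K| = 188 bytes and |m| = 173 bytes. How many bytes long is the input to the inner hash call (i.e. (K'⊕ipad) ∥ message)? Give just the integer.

301

Key is 188 > 128 bytes, so it is hashed to 64 bytes then zero-padded to 128: |K'| = 128.
Inner input = (K'⊕ipad) ∥ m → 128 + 173 = 301 bytes.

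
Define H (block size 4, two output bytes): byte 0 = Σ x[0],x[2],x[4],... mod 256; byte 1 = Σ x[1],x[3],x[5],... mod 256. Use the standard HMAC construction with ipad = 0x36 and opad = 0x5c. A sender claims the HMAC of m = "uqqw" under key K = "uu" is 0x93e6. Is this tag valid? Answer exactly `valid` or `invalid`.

Key "uu" = 75 75 is 2 bytes ≤ B = 4; zero-pad to 4 bytes: K' = 75 75 00 00.
K' ⊕ ipad = 43 43 36 36; K' ⊕ opad = 29 29 5c 5c.
Inner hash: even-index sum = 351 mod 256 = 95; odd-index sum = 353 mod 256 = 97 → 5f 61.
Outer hash (recomputed tag): even-index sum = 228 mod 256 = 228; odd-index sum = 230 mod 256 = 230 → e4 e6.
Recomputed tag = e4e6; claimed = 93e6 → mismatch.

invalid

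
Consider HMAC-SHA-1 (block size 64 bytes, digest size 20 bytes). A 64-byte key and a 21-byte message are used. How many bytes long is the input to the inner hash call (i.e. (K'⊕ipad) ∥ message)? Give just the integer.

Key is 64 ≤ 64 bytes, zero-padded: |K'| = 64.
Inner input = (K'⊕ipad) ∥ m → 64 + 21 = 85 bytes.

85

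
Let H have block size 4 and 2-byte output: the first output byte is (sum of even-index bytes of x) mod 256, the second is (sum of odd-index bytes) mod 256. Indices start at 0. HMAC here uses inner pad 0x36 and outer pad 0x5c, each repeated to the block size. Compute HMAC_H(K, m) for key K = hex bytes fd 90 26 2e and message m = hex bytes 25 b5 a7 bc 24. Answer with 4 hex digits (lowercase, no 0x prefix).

Key hex bytes fd 90 26 2e is exactly B = 4 bytes: K' = fd 90 26 2e.
K' ⊕ ipad = cb a6 10 18.  K' ⊕ opad = a1 cc 7a 72.
Inner input = (K'⊕ipad) ∥ m = cb a6 10 18 ∥ 25 b5 a7 bc 24.
Inner hash: even-index sum = 459 mod 256 = 203; odd-index sum = 559 mod 256 = 47 → cb 2f.
Outer input = (K'⊕opad) ∥ inner = a1 cc 7a 72 ∥ cb 2f.
Outer hash (tag): even-index sum = 486 mod 256 = 230; odd-index sum = 365 mod 256 = 109 → e6 6d.

e66d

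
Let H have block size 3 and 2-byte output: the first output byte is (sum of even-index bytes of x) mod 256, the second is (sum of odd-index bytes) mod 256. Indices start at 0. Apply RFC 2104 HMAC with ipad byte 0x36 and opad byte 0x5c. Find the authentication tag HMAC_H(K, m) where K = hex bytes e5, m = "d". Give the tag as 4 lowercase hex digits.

af65

Key hex bytes e5 is 1 byte ≤ B = 3; zero-pad to 3 bytes: K' = e5 00 00.
K' ⊕ ipad = d3 36 36.  K' ⊕ opad = b9 5c 5c.
Inner input = (K'⊕ipad) ∥ m = d3 36 36 ∥ 64.
Inner hash: even-index sum = 265 mod 256 = 9; odd-index sum = 154 mod 256 = 154 → 09 9a.
Outer input = (K'⊕opad) ∥ inner = b9 5c 5c ∥ 09 9a.
Outer hash (tag): even-index sum = 431 mod 256 = 175; odd-index sum = 101 mod 256 = 101 → af 65.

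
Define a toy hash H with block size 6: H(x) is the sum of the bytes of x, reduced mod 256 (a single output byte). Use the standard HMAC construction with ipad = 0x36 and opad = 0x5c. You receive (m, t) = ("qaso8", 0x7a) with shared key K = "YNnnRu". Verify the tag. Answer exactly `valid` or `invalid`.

Key "YNnnRu" = 59 4e 6e 6e 52 75 is exactly B = 6 bytes: K' = 59 4e 6e 6e 52 75.
K' ⊕ ipad = 6f 78 58 58 64 43; K' ⊕ opad = 05 12 32 32 0e 29.
Inner hash: sum = 111+120+88+88+100+67+113+97+115+111+56 = 1066; mod 256 = 42 → 2a.
Outer hash (recomputed tag): sum = 5+18+50+50+14+41+42 = 220 → dc.
Recomputed tag = dc; claimed = 7a → mismatch.

invalid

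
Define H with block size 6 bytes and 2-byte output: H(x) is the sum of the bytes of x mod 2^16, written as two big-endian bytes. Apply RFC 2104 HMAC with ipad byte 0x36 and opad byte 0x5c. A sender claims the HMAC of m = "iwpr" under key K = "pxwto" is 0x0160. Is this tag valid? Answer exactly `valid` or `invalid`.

Key "pxwto" = 70 78 77 74 6f is 5 bytes ≤ B = 6; zero-pad to 6 bytes: K' = 70 78 77 74 6f 00.
K' ⊕ ipad = 46 4e 41 42 59 36; K' ⊕ opad = 2c 24 2b 28 33 5c.
Inner hash: sum = 70+78+65+66+89+54+105+119+112+114 = 872 → 03 68.
Outer hash (recomputed tag): sum = 44+36+43+40+51+92+3+104 = 413 → 01 9d.
Recomputed tag = 019d; claimed = 0160 → mismatch.

invalid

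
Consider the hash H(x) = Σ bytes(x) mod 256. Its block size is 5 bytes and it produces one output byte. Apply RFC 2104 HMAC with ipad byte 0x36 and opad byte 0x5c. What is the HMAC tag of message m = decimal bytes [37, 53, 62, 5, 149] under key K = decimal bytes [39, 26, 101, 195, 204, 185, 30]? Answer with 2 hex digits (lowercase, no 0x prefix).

Key decimal bytes [39, 26, 101, 195, 204, 185, 30] = 27 1a 65 c3 cc b9 1e is 7 bytes > B = 5, so hash it first: H(key) = 0c, then zero-pad to 5 bytes: K' = 0c 00 00 00 00.
K' ⊕ ipad = 3a 36 36 36 36.  K' ⊕ opad = 50 5c 5c 5c 5c.
Inner input = (K'⊕ipad) ∥ m = 3a 36 36 36 36 ∥ 25 35 3e 05 95.
Inner hash: sum = 58+54+54+54+54+37+53+62+5+149 = 580; mod 256 = 68 → 44.
Outer input = (K'⊕opad) ∥ inner = 50 5c 5c 5c 5c ∥ 44.
Outer hash (tag): sum = 80+92+92+92+92+68 = 516; mod 256 = 4 → 04.

04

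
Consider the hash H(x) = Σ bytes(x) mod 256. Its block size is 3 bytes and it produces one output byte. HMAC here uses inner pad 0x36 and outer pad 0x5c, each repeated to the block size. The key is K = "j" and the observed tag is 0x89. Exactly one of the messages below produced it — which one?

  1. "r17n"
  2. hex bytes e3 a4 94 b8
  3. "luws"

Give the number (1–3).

2

Key "j" = 6a is 1 byte ≤ B = 3; zero-pad to 3 bytes: K' = 6a 00 00.
K' ⊕ ipad = 5c 36 36; K' ⊕ opad = 36 5c 5c.
m1: inner = H(5c 36 36 72 31 37 6e) = 10; tag = H(36 5c 5c 10) = fe
m2: inner = H(5c 36 36 e3 a4 94 b8) = 9b; tag = H(36 5c 5c 9b) = 89 ← matches
m3: inner = H(5c 36 36 6c 75 77 73) = 93; tag = H(36 5c 5c 93) = 81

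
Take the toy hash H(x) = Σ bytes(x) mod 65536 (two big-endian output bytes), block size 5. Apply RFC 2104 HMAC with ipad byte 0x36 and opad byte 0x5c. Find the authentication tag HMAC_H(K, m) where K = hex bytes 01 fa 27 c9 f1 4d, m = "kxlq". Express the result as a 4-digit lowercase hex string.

Key hex bytes 01 fa 27 c9 f1 4d is 6 bytes > B = 5, so hash it first: H(key) = 03 29, then zero-pad to 5 bytes: K' = 03 29 00 00 00.
K' ⊕ ipad = 35 1f 36 36 36.  K' ⊕ opad = 5f 75 5c 5c 5c.
Inner input = (K'⊕ipad) ∥ m = 35 1f 36 36 36 ∥ 6b 78 6c 71.
Inner hash: sum = 53+31+54+54+54+107+120+108+113 = 694 → 02 b6.
Outer input = (K'⊕opad) ∥ inner = 5f 75 5c 5c 5c ∥ 02 b6.
Outer hash (tag): sum = 95+117+92+92+92+2+182 = 672 → 02 a0.

02a0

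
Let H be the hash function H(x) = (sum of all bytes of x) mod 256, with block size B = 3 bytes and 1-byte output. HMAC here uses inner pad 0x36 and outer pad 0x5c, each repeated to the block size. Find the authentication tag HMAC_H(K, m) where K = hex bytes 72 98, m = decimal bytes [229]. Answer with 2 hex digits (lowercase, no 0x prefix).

5b

Key hex bytes 72 98 is 2 bytes ≤ B = 3; zero-pad to 3 bytes: K' = 72 98 00.
K' ⊕ ipad = 44 ae 36.  K' ⊕ opad = 2e c4 5c.
Inner input = (K'⊕ipad) ∥ m = 44 ae 36 ∥ e5.
Inner hash: sum = 68+174+54+229 = 525; mod 256 = 13 → 0d.
Outer input = (K'⊕opad) ∥ inner = 2e c4 5c ∥ 0d.
Outer hash (tag): sum = 46+196+92+13 = 347; mod 256 = 91 → 5b.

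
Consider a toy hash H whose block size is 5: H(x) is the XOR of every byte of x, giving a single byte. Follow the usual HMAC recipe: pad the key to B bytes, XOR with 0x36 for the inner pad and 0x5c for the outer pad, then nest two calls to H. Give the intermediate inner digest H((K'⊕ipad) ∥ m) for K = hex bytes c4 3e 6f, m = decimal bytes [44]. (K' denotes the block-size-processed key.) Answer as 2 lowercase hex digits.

Key hex bytes c4 3e 6f is 3 bytes ≤ B = 5; zero-pad to 5 bytes: K' = c4 3e 6f 00 00.
K' ⊕ ipad = f2 08 59 36 36.
Inner input = f2 08 59 36 36 ∥ 2c.
Inner hash: XOR f2⊕08⊕59⊕36⊕36⊕2c = 8f.

8f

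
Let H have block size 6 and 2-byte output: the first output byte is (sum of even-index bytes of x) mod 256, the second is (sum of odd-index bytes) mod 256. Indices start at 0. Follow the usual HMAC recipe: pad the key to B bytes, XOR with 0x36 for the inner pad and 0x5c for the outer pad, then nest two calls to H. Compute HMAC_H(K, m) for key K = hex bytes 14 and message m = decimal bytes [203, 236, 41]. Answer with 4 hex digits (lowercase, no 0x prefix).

Key hex bytes 14 is 1 byte ≤ B = 6; zero-pad to 6 bytes: K' = 14 00 00 00 00 00.
K' ⊕ ipad = 22 36 36 36 36 36.  K' ⊕ opad = 48 5c 5c 5c 5c 5c.
Inner input = (K'⊕ipad) ∥ m = 22 36 36 36 36 36 ∥ cb ec 29.
Inner hash: even-index sum = 386 mod 256 = 130; odd-index sum = 398 mod 256 = 142 → 82 8e.
Outer input = (K'⊕opad) ∥ inner = 48 5c 5c 5c 5c 5c ∥ 82 8e.
Outer hash (tag): even-index sum = 386 mod 256 = 130; odd-index sum = 418 mod 256 = 162 → 82 a2.

82a2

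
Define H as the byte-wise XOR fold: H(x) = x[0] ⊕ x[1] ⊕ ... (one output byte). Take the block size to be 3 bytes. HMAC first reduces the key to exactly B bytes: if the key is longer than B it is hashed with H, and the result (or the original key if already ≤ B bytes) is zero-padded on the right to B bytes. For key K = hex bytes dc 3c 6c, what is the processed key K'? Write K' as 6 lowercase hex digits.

dc3c6c

Key hex bytes dc 3c 6c is exactly B = 3 bytes: K' = dc 3c 6c.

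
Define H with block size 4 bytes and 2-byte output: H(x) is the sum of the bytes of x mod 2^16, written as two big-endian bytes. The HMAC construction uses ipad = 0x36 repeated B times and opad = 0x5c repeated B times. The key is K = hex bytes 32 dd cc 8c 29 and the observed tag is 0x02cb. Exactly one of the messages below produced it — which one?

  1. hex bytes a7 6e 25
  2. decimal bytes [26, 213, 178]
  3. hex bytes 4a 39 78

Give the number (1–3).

2

Key hex bytes 32 dd cc 8c 29 is 5 bytes > B = 4, so hash it first: H(key) = 02 90, then zero-pad to 4 bytes: K' = 02 90 00 00.
K' ⊕ ipad = 34 a6 36 36; K' ⊕ opad = 5e cc 5c 5c.
m1: inner = H(34 a6 36 36 a7 6e 25) = 02 80; tag = H(5e cc 5c 5c 02 80) = 0264
m2: inner = H(34 a6 36 36 1a d5 b2) = 02 e7; tag = H(5e cc 5c 5c 02 e7) = 02cb ← matches
m3: inner = H(34 a6 36 36 4a 39 78) = 02 41; tag = H(5e cc 5c 5c 02 41) = 0225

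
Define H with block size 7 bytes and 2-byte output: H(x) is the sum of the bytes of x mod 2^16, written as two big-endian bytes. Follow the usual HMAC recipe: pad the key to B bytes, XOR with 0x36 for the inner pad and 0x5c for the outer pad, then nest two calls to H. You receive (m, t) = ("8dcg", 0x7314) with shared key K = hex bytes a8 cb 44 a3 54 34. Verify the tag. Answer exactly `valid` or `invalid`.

invalid

Key hex bytes a8 cb 44 a3 54 34 is 6 bytes ≤ B = 7; zero-pad to 7 bytes: K' = a8 cb 44 a3 54 34 00.
K' ⊕ ipad = 9e fd 72 95 62 02 36; K' ⊕ opad = f4 97 18 ff 08 68 5c.
Inner hash: sum = 158+253+114+149+98+2+54+56+100+99+103 = 1186 → 04 a2.
Outer hash (recomputed tag): sum = 244+151+24+255+8+104+92+4+162 = 1044 → 04 14.
Recomputed tag = 0414; claimed = 7314 → mismatch.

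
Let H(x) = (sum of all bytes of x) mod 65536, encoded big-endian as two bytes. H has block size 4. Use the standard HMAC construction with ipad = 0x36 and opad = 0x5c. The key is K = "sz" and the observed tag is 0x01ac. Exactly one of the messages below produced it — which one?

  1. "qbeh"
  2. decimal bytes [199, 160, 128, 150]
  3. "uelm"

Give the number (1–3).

Key "sz" = 73 7a is 2 bytes ≤ B = 4; zero-pad to 4 bytes: K' = 73 7a 00 00.
K' ⊕ ipad = 45 4c 36 36; K' ⊕ opad = 2f 26 5c 5c.
m1: inner = H(45 4c 36 36 71 62 65 68) = 02 9d; tag = H(2f 26 5c 5c 02 9d) = 01ac ← matches
m2: inner = H(45 4c 36 36 c7 a0 80 96) = 03 7a; tag = H(2f 26 5c 5c 03 7a) = 018a
m3: inner = H(45 4c 36 36 75 65 6c 6d) = 02 b0; tag = H(2f 26 5c 5c 02 b0) = 01bf

1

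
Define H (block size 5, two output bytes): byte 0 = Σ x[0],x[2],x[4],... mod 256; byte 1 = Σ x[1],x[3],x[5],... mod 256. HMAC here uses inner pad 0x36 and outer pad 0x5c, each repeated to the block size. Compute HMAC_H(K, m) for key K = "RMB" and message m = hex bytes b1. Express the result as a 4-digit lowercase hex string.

Key "RMB" = 52 4d 42 is 3 bytes ≤ B = 5; zero-pad to 5 bytes: K' = 52 4d 42 00 00.
K' ⊕ ipad = 64 7b 74 36 36.  K' ⊕ opad = 0e 11 1e 5c 5c.
Inner input = (K'⊕ipad) ∥ m = 64 7b 74 36 36 ∥ b1.
Inner hash: even-index sum = 270 mod 256 = 14; odd-index sum = 354 mod 256 = 98 → 0e 62.
Outer input = (K'⊕opad) ∥ inner = 0e 11 1e 5c 5c ∥ 0e 62.
Outer hash (tag): even-index sum = 234 mod 256 = 234; odd-index sum = 123 mod 256 = 123 → ea 7b.

ea7b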